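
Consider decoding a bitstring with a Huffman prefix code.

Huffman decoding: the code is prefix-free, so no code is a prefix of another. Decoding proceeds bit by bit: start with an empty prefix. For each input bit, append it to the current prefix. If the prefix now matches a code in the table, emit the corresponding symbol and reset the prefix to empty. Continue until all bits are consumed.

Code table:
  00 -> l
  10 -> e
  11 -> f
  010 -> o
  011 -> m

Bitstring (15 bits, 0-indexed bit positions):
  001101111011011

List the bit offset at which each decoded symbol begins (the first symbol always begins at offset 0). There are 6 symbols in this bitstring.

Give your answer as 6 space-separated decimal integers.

Bit 0: prefix='0' (no match yet)
Bit 1: prefix='00' -> emit 'l', reset
Bit 2: prefix='1' (no match yet)
Bit 3: prefix='11' -> emit 'f', reset
Bit 4: prefix='0' (no match yet)
Bit 5: prefix='01' (no match yet)
Bit 6: prefix='011' -> emit 'm', reset
Bit 7: prefix='1' (no match yet)
Bit 8: prefix='11' -> emit 'f', reset
Bit 9: prefix='0' (no match yet)
Bit 10: prefix='01' (no match yet)
Bit 11: prefix='011' -> emit 'm', reset
Bit 12: prefix='0' (no match yet)
Bit 13: prefix='01' (no match yet)
Bit 14: prefix='011' -> emit 'm', reset

Answer: 0 2 4 7 9 12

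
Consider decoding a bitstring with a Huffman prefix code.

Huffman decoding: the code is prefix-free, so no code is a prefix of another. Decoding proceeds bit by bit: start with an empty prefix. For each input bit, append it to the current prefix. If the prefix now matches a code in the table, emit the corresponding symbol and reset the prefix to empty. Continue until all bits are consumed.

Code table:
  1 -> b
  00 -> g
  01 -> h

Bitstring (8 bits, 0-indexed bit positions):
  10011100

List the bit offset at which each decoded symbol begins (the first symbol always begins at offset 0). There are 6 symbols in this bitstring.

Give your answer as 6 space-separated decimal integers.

Answer: 0 1 3 4 5 6

Derivation:
Bit 0: prefix='1' -> emit 'b', reset
Bit 1: prefix='0' (no match yet)
Bit 2: prefix='00' -> emit 'g', reset
Bit 3: prefix='1' -> emit 'b', reset
Bit 4: prefix='1' -> emit 'b', reset
Bit 5: prefix='1' -> emit 'b', reset
Bit 6: prefix='0' (no match yet)
Bit 7: prefix='00' -> emit 'g', reset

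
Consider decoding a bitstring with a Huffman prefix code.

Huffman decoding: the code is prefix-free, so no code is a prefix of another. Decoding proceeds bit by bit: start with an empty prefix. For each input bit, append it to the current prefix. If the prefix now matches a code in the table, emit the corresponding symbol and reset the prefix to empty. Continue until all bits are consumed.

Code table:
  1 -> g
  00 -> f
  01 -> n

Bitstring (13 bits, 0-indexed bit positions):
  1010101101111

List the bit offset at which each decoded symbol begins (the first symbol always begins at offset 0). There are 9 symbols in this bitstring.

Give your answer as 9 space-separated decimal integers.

Bit 0: prefix='1' -> emit 'g', reset
Bit 1: prefix='0' (no match yet)
Bit 2: prefix='01' -> emit 'n', reset
Bit 3: prefix='0' (no match yet)
Bit 4: prefix='01' -> emit 'n', reset
Bit 5: prefix='0' (no match yet)
Bit 6: prefix='01' -> emit 'n', reset
Bit 7: prefix='1' -> emit 'g', reset
Bit 8: prefix='0' (no match yet)
Bit 9: prefix='01' -> emit 'n', reset
Bit 10: prefix='1' -> emit 'g', reset
Bit 11: prefix='1' -> emit 'g', reset
Bit 12: prefix='1' -> emit 'g', reset

Answer: 0 1 3 5 7 8 10 11 12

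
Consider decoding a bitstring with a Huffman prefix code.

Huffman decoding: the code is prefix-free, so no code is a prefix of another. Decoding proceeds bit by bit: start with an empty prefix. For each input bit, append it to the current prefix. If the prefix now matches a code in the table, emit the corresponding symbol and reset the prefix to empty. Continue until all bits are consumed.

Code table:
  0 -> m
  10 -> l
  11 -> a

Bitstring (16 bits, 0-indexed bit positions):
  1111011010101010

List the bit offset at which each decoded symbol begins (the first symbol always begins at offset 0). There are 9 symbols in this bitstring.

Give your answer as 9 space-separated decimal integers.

Bit 0: prefix='1' (no match yet)
Bit 1: prefix='11' -> emit 'a', reset
Bit 2: prefix='1' (no match yet)
Bit 3: prefix='11' -> emit 'a', reset
Bit 4: prefix='0' -> emit 'm', reset
Bit 5: prefix='1' (no match yet)
Bit 6: prefix='11' -> emit 'a', reset
Bit 7: prefix='0' -> emit 'm', reset
Bit 8: prefix='1' (no match yet)
Bit 9: prefix='10' -> emit 'l', reset
Bit 10: prefix='1' (no match yet)
Bit 11: prefix='10' -> emit 'l', reset
Bit 12: prefix='1' (no match yet)
Bit 13: prefix='10' -> emit 'l', reset
Bit 14: prefix='1' (no match yet)
Bit 15: prefix='10' -> emit 'l', reset

Answer: 0 2 4 5 7 8 10 12 14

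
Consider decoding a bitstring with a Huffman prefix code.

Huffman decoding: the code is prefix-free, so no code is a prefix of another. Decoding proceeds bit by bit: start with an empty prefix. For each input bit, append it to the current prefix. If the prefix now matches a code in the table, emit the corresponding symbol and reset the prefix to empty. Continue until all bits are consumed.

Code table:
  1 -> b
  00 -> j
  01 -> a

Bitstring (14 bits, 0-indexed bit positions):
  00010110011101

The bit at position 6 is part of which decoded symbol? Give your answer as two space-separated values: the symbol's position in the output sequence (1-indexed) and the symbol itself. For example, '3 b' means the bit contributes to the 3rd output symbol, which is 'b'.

Bit 0: prefix='0' (no match yet)
Bit 1: prefix='00' -> emit 'j', reset
Bit 2: prefix='0' (no match yet)
Bit 3: prefix='01' -> emit 'a', reset
Bit 4: prefix='0' (no match yet)
Bit 5: prefix='01' -> emit 'a', reset
Bit 6: prefix='1' -> emit 'b', reset
Bit 7: prefix='0' (no match yet)
Bit 8: prefix='00' -> emit 'j', reset
Bit 9: prefix='1' -> emit 'b', reset
Bit 10: prefix='1' -> emit 'b', reset

Answer: 4 b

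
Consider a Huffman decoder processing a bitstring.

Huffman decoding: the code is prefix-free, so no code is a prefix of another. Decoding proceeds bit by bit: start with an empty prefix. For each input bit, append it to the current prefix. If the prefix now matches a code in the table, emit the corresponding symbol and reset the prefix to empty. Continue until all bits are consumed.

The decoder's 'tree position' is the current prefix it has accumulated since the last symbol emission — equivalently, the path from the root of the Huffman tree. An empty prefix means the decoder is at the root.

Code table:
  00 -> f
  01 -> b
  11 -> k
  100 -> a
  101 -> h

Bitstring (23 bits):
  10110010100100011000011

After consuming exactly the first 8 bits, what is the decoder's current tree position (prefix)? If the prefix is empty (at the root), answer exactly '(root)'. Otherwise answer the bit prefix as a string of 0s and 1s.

Bit 0: prefix='1' (no match yet)
Bit 1: prefix='10' (no match yet)
Bit 2: prefix='101' -> emit 'h', reset
Bit 3: prefix='1' (no match yet)
Bit 4: prefix='10' (no match yet)
Bit 5: prefix='100' -> emit 'a', reset
Bit 6: prefix='1' (no match yet)
Bit 7: prefix='10' (no match yet)

Answer: 10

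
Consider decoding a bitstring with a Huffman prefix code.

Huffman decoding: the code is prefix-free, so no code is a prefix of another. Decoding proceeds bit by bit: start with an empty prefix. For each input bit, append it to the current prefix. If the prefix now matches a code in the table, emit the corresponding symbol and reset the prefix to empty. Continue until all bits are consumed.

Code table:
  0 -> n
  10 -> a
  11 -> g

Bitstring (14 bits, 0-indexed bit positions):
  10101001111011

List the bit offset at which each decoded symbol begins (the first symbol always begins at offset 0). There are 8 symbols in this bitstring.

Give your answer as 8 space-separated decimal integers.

Answer: 0 2 4 6 7 9 11 12

Derivation:
Bit 0: prefix='1' (no match yet)
Bit 1: prefix='10' -> emit 'a', reset
Bit 2: prefix='1' (no match yet)
Bit 3: prefix='10' -> emit 'a', reset
Bit 4: prefix='1' (no match yet)
Bit 5: prefix='10' -> emit 'a', reset
Bit 6: prefix='0' -> emit 'n', reset
Bit 7: prefix='1' (no match yet)
Bit 8: prefix='11' -> emit 'g', reset
Bit 9: prefix='1' (no match yet)
Bit 10: prefix='11' -> emit 'g', reset
Bit 11: prefix='0' -> emit 'n', reset
Bit 12: prefix='1' (no match yet)
Bit 13: prefix='11' -> emit 'g', reset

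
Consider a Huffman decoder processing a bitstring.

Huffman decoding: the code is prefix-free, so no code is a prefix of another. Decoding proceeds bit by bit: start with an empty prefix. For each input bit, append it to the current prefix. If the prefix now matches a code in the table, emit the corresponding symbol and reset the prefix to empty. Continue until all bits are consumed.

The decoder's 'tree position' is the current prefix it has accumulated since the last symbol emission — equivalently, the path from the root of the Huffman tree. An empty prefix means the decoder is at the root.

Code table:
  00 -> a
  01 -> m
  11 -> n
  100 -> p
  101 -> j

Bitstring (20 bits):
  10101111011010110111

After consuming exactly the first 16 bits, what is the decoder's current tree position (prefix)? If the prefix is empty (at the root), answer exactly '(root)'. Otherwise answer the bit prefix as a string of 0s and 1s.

Answer: 1

Derivation:
Bit 0: prefix='1' (no match yet)
Bit 1: prefix='10' (no match yet)
Bit 2: prefix='101' -> emit 'j', reset
Bit 3: prefix='0' (no match yet)
Bit 4: prefix='01' -> emit 'm', reset
Bit 5: prefix='1' (no match yet)
Bit 6: prefix='11' -> emit 'n', reset
Bit 7: prefix='1' (no match yet)
Bit 8: prefix='10' (no match yet)
Bit 9: prefix='101' -> emit 'j', reset
Bit 10: prefix='1' (no match yet)
Bit 11: prefix='10' (no match yet)
Bit 12: prefix='101' -> emit 'j', reset
Bit 13: prefix='0' (no match yet)
Bit 14: prefix='01' -> emit 'm', reset
Bit 15: prefix='1' (no match yet)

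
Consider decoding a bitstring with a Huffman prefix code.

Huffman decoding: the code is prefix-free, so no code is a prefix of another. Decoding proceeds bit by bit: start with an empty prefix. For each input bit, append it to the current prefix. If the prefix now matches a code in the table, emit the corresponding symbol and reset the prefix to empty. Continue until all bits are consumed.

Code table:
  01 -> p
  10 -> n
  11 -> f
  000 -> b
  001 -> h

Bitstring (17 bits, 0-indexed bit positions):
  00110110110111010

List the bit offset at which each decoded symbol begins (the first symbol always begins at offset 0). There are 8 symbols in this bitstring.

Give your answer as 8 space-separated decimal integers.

Bit 0: prefix='0' (no match yet)
Bit 1: prefix='00' (no match yet)
Bit 2: prefix='001' -> emit 'h', reset
Bit 3: prefix='1' (no match yet)
Bit 4: prefix='10' -> emit 'n', reset
Bit 5: prefix='1' (no match yet)
Bit 6: prefix='11' -> emit 'f', reset
Bit 7: prefix='0' (no match yet)
Bit 8: prefix='01' -> emit 'p', reset
Bit 9: prefix='1' (no match yet)
Bit 10: prefix='10' -> emit 'n', reset
Bit 11: prefix='1' (no match yet)
Bit 12: prefix='11' -> emit 'f', reset
Bit 13: prefix='1' (no match yet)
Bit 14: prefix='10' -> emit 'n', reset
Bit 15: prefix='1' (no match yet)
Bit 16: prefix='10' -> emit 'n', reset

Answer: 0 3 5 7 9 11 13 15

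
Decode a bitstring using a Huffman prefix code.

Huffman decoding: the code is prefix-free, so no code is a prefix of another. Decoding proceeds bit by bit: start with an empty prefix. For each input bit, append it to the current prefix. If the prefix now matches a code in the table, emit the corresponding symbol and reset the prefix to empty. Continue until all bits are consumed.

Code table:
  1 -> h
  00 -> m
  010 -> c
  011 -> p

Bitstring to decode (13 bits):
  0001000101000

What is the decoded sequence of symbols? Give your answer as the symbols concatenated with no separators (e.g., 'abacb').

Bit 0: prefix='0' (no match yet)
Bit 1: prefix='00' -> emit 'm', reset
Bit 2: prefix='0' (no match yet)
Bit 3: prefix='01' (no match yet)
Bit 4: prefix='010' -> emit 'c', reset
Bit 5: prefix='0' (no match yet)
Bit 6: prefix='00' -> emit 'm', reset
Bit 7: prefix='1' -> emit 'h', reset
Bit 8: prefix='0' (no match yet)
Bit 9: prefix='01' (no match yet)
Bit 10: prefix='010' -> emit 'c', reset
Bit 11: prefix='0' (no match yet)
Bit 12: prefix='00' -> emit 'm', reset

Answer: mcmhcm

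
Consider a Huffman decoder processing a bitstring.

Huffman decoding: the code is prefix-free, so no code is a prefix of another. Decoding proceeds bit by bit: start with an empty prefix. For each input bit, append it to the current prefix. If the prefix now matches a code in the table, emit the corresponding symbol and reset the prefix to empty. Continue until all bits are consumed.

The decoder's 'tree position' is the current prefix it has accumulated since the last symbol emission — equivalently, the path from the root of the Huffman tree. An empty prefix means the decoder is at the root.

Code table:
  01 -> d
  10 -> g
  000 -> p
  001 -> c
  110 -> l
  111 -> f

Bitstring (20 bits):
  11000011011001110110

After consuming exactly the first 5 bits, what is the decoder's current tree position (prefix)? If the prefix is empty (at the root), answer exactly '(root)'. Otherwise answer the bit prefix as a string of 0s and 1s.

Answer: 00

Derivation:
Bit 0: prefix='1' (no match yet)
Bit 1: prefix='11' (no match yet)
Bit 2: prefix='110' -> emit 'l', reset
Bit 3: prefix='0' (no match yet)
Bit 4: prefix='00' (no match yet)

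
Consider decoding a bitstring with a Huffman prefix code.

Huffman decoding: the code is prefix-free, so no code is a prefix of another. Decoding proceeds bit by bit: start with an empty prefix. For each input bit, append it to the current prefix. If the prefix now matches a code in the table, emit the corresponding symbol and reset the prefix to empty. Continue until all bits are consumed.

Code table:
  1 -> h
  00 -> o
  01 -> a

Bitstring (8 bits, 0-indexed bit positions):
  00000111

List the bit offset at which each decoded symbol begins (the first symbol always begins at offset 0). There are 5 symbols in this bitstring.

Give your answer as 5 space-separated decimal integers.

Bit 0: prefix='0' (no match yet)
Bit 1: prefix='00' -> emit 'o', reset
Bit 2: prefix='0' (no match yet)
Bit 3: prefix='00' -> emit 'o', reset
Bit 4: prefix='0' (no match yet)
Bit 5: prefix='01' -> emit 'a', reset
Bit 6: prefix='1' -> emit 'h', reset
Bit 7: prefix='1' -> emit 'h', reset

Answer: 0 2 4 6 7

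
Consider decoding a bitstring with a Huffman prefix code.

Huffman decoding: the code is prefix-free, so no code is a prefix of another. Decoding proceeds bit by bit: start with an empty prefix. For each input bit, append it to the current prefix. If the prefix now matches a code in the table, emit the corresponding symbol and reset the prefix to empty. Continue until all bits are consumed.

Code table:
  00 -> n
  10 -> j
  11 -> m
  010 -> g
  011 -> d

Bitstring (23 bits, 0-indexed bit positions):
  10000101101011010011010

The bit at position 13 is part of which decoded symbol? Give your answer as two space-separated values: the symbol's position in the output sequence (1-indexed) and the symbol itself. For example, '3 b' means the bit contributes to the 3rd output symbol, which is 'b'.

Bit 0: prefix='1' (no match yet)
Bit 1: prefix='10' -> emit 'j', reset
Bit 2: prefix='0' (no match yet)
Bit 3: prefix='00' -> emit 'n', reset
Bit 4: prefix='0' (no match yet)
Bit 5: prefix='01' (no match yet)
Bit 6: prefix='010' -> emit 'g', reset
Bit 7: prefix='1' (no match yet)
Bit 8: prefix='11' -> emit 'm', reset
Bit 9: prefix='0' (no match yet)
Bit 10: prefix='01' (no match yet)
Bit 11: prefix='010' -> emit 'g', reset
Bit 12: prefix='1' (no match yet)
Bit 13: prefix='11' -> emit 'm', reset
Bit 14: prefix='0' (no match yet)
Bit 15: prefix='01' (no match yet)
Bit 16: prefix='010' -> emit 'g', reset
Bit 17: prefix='0' (no match yet)

Answer: 6 m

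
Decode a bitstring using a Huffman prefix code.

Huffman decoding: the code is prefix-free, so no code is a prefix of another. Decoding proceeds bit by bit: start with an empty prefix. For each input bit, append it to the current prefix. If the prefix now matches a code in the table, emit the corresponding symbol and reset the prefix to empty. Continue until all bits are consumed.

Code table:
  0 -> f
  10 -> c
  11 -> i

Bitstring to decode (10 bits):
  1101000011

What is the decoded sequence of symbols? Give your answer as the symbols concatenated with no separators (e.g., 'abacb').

Answer: ifcfffi

Derivation:
Bit 0: prefix='1' (no match yet)
Bit 1: prefix='11' -> emit 'i', reset
Bit 2: prefix='0' -> emit 'f', reset
Bit 3: prefix='1' (no match yet)
Bit 4: prefix='10' -> emit 'c', reset
Bit 5: prefix='0' -> emit 'f', reset
Bit 6: prefix='0' -> emit 'f', reset
Bit 7: prefix='0' -> emit 'f', reset
Bit 8: prefix='1' (no match yet)
Bit 9: prefix='11' -> emit 'i', reset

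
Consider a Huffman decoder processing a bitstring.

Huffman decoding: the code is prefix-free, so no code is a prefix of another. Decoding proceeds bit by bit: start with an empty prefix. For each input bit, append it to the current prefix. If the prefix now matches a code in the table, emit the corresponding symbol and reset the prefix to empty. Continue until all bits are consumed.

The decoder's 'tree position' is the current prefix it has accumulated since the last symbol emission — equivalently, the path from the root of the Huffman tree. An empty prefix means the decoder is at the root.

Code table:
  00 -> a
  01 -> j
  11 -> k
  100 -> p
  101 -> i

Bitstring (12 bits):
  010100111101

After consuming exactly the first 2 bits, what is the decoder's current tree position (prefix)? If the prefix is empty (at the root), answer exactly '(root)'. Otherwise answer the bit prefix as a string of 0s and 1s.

Answer: (root)

Derivation:
Bit 0: prefix='0' (no match yet)
Bit 1: prefix='01' -> emit 'j', reset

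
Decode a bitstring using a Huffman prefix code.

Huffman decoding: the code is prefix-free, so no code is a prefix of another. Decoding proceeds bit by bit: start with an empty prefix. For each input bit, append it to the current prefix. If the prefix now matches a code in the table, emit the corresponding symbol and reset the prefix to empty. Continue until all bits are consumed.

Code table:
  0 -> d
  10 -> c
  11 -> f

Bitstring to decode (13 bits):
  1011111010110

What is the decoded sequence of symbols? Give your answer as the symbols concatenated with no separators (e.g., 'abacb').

Bit 0: prefix='1' (no match yet)
Bit 1: prefix='10' -> emit 'c', reset
Bit 2: prefix='1' (no match yet)
Bit 3: prefix='11' -> emit 'f', reset
Bit 4: prefix='1' (no match yet)
Bit 5: prefix='11' -> emit 'f', reset
Bit 6: prefix='1' (no match yet)
Bit 7: prefix='10' -> emit 'c', reset
Bit 8: prefix='1' (no match yet)
Bit 9: prefix='10' -> emit 'c', reset
Bit 10: prefix='1' (no match yet)
Bit 11: prefix='11' -> emit 'f', reset
Bit 12: prefix='0' -> emit 'd', reset

Answer: cffccfd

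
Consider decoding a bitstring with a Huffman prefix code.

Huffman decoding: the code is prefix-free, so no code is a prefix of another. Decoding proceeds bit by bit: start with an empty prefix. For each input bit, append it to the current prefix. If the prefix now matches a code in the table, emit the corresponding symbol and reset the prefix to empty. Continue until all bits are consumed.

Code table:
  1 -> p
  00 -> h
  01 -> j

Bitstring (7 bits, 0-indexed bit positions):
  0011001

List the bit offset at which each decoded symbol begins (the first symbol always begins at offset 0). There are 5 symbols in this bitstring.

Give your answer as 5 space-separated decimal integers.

Bit 0: prefix='0' (no match yet)
Bit 1: prefix='00' -> emit 'h', reset
Bit 2: prefix='1' -> emit 'p', reset
Bit 3: prefix='1' -> emit 'p', reset
Bit 4: prefix='0' (no match yet)
Bit 5: prefix='00' -> emit 'h', reset
Bit 6: prefix='1' -> emit 'p', reset

Answer: 0 2 3 4 6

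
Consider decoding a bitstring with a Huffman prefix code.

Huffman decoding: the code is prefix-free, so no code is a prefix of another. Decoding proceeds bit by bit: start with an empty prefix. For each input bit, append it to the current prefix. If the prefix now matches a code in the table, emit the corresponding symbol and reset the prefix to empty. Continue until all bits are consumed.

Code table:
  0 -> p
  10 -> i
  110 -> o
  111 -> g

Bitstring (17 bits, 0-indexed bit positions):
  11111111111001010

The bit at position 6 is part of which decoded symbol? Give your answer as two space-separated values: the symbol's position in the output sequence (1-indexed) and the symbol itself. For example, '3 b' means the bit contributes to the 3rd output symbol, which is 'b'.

Bit 0: prefix='1' (no match yet)
Bit 1: prefix='11' (no match yet)
Bit 2: prefix='111' -> emit 'g', reset
Bit 3: prefix='1' (no match yet)
Bit 4: prefix='11' (no match yet)
Bit 5: prefix='111' -> emit 'g', reset
Bit 6: prefix='1' (no match yet)
Bit 7: prefix='11' (no match yet)
Bit 8: prefix='111' -> emit 'g', reset
Bit 9: prefix='1' (no match yet)
Bit 10: prefix='11' (no match yet)

Answer: 3 g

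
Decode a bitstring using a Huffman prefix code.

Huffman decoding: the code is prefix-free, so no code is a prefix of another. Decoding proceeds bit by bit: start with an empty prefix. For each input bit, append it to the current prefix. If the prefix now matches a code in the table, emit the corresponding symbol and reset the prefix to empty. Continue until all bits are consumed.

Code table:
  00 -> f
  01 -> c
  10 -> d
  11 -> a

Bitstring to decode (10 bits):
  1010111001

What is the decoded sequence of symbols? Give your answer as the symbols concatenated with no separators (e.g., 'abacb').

Answer: ddadc

Derivation:
Bit 0: prefix='1' (no match yet)
Bit 1: prefix='10' -> emit 'd', reset
Bit 2: prefix='1' (no match yet)
Bit 3: prefix='10' -> emit 'd', reset
Bit 4: prefix='1' (no match yet)
Bit 5: prefix='11' -> emit 'a', reset
Bit 6: prefix='1' (no match yet)
Bit 7: prefix='10' -> emit 'd', reset
Bit 8: prefix='0' (no match yet)
Bit 9: prefix='01' -> emit 'c', reset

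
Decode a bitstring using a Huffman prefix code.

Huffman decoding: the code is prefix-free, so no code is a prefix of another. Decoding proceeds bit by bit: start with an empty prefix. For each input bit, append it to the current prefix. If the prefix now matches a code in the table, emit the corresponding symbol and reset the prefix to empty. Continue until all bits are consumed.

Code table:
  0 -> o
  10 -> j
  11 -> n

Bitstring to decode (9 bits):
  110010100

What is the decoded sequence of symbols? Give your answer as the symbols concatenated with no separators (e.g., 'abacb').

Answer: noojjo

Derivation:
Bit 0: prefix='1' (no match yet)
Bit 1: prefix='11' -> emit 'n', reset
Bit 2: prefix='0' -> emit 'o', reset
Bit 3: prefix='0' -> emit 'o', reset
Bit 4: prefix='1' (no match yet)
Bit 5: prefix='10' -> emit 'j', reset
Bit 6: prefix='1' (no match yet)
Bit 7: prefix='10' -> emit 'j', reset
Bit 8: prefix='0' -> emit 'o', reset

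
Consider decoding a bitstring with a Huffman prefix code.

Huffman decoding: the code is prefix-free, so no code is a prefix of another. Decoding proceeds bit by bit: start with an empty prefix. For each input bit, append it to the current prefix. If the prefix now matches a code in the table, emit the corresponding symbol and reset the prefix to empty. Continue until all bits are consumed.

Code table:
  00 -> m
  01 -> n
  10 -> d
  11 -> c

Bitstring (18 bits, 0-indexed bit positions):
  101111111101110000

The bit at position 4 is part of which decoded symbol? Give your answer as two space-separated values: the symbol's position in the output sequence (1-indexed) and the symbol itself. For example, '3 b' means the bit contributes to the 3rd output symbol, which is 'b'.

Bit 0: prefix='1' (no match yet)
Bit 1: prefix='10' -> emit 'd', reset
Bit 2: prefix='1' (no match yet)
Bit 3: prefix='11' -> emit 'c', reset
Bit 4: prefix='1' (no match yet)
Bit 5: prefix='11' -> emit 'c', reset
Bit 6: prefix='1' (no match yet)
Bit 7: prefix='11' -> emit 'c', reset
Bit 8: prefix='1' (no match yet)

Answer: 3 c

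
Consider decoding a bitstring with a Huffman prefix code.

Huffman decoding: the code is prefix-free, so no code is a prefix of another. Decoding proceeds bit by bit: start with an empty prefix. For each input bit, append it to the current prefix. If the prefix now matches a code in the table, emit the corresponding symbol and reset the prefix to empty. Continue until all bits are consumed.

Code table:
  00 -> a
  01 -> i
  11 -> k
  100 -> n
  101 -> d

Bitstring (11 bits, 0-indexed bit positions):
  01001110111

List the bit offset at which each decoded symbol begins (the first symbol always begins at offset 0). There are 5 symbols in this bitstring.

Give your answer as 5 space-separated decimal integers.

Answer: 0 2 4 6 9

Derivation:
Bit 0: prefix='0' (no match yet)
Bit 1: prefix='01' -> emit 'i', reset
Bit 2: prefix='0' (no match yet)
Bit 3: prefix='00' -> emit 'a', reset
Bit 4: prefix='1' (no match yet)
Bit 5: prefix='11' -> emit 'k', reset
Bit 6: prefix='1' (no match yet)
Bit 7: prefix='10' (no match yet)
Bit 8: prefix='101' -> emit 'd', reset
Bit 9: prefix='1' (no match yet)
Bit 10: prefix='11' -> emit 'k', reset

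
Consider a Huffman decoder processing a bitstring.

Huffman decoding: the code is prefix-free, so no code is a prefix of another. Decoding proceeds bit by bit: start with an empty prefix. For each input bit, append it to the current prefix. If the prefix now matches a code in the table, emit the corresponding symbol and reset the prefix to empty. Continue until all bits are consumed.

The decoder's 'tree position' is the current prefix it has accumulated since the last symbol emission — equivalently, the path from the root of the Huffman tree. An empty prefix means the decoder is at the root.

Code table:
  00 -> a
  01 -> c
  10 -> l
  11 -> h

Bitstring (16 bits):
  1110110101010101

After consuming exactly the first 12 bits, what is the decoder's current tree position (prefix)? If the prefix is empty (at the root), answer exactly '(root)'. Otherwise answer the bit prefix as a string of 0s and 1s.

Bit 0: prefix='1' (no match yet)
Bit 1: prefix='11' -> emit 'h', reset
Bit 2: prefix='1' (no match yet)
Bit 3: prefix='10' -> emit 'l', reset
Bit 4: prefix='1' (no match yet)
Bit 5: prefix='11' -> emit 'h', reset
Bit 6: prefix='0' (no match yet)
Bit 7: prefix='01' -> emit 'c', reset
Bit 8: prefix='0' (no match yet)
Bit 9: prefix='01' -> emit 'c', reset
Bit 10: prefix='0' (no match yet)
Bit 11: prefix='01' -> emit 'c', reset

Answer: (root)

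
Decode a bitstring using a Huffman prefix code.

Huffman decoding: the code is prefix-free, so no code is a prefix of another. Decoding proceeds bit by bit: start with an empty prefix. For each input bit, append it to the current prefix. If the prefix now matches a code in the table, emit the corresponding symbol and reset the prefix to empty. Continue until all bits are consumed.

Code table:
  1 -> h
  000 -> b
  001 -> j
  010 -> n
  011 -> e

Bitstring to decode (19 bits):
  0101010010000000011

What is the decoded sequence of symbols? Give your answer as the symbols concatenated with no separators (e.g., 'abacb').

Bit 0: prefix='0' (no match yet)
Bit 1: prefix='01' (no match yet)
Bit 2: prefix='010' -> emit 'n', reset
Bit 3: prefix='1' -> emit 'h', reset
Bit 4: prefix='0' (no match yet)
Bit 5: prefix='01' (no match yet)
Bit 6: prefix='010' -> emit 'n', reset
Bit 7: prefix='0' (no match yet)
Bit 8: prefix='01' (no match yet)
Bit 9: prefix='010' -> emit 'n', reset
Bit 10: prefix='0' (no match yet)
Bit 11: prefix='00' (no match yet)
Bit 12: prefix='000' -> emit 'b', reset
Bit 13: prefix='0' (no match yet)
Bit 14: prefix='00' (no match yet)
Bit 15: prefix='000' -> emit 'b', reset
Bit 16: prefix='0' (no match yet)
Bit 17: prefix='01' (no match yet)
Bit 18: prefix='011' -> emit 'e', reset

Answer: nhnnbbe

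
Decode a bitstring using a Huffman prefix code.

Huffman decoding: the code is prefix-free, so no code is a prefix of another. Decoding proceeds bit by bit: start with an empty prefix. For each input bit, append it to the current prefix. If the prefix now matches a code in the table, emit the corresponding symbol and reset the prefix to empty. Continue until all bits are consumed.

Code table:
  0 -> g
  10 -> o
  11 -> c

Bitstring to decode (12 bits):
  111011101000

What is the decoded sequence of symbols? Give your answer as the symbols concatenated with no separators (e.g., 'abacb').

Bit 0: prefix='1' (no match yet)
Bit 1: prefix='11' -> emit 'c', reset
Bit 2: prefix='1' (no match yet)
Bit 3: prefix='10' -> emit 'o', reset
Bit 4: prefix='1' (no match yet)
Bit 5: prefix='11' -> emit 'c', reset
Bit 6: prefix='1' (no match yet)
Bit 7: prefix='10' -> emit 'o', reset
Bit 8: prefix='1' (no match yet)
Bit 9: prefix='10' -> emit 'o', reset
Bit 10: prefix='0' -> emit 'g', reset
Bit 11: prefix='0' -> emit 'g', reset

Answer: cocoogg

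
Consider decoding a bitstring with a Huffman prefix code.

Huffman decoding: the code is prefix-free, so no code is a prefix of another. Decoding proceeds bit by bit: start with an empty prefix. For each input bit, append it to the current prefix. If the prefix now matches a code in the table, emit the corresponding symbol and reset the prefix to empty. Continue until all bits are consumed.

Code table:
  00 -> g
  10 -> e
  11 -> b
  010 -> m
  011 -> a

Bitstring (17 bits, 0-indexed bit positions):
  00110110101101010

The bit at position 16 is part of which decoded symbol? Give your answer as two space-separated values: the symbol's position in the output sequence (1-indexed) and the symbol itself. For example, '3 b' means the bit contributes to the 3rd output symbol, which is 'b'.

Bit 0: prefix='0' (no match yet)
Bit 1: prefix='00' -> emit 'g', reset
Bit 2: prefix='1' (no match yet)
Bit 3: prefix='11' -> emit 'b', reset
Bit 4: prefix='0' (no match yet)
Bit 5: prefix='01' (no match yet)
Bit 6: prefix='011' -> emit 'a', reset
Bit 7: prefix='0' (no match yet)
Bit 8: prefix='01' (no match yet)
Bit 9: prefix='010' -> emit 'm', reset
Bit 10: prefix='1' (no match yet)
Bit 11: prefix='11' -> emit 'b', reset
Bit 12: prefix='0' (no match yet)
Bit 13: prefix='01' (no match yet)
Bit 14: prefix='010' -> emit 'm', reset
Bit 15: prefix='1' (no match yet)
Bit 16: prefix='10' -> emit 'e', reset

Answer: 7 e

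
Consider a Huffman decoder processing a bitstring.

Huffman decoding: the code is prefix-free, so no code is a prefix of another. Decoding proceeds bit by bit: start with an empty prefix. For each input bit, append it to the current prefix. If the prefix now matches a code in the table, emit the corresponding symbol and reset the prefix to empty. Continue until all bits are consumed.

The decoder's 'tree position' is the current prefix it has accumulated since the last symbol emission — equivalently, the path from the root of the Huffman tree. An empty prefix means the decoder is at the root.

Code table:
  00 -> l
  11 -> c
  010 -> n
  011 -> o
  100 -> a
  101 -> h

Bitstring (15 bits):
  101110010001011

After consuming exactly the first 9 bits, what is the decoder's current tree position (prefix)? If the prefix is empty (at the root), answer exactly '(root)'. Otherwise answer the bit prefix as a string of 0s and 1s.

Bit 0: prefix='1' (no match yet)
Bit 1: prefix='10' (no match yet)
Bit 2: prefix='101' -> emit 'h', reset
Bit 3: prefix='1' (no match yet)
Bit 4: prefix='11' -> emit 'c', reset
Bit 5: prefix='0' (no match yet)
Bit 6: prefix='00' -> emit 'l', reset
Bit 7: prefix='1' (no match yet)
Bit 8: prefix='10' (no match yet)

Answer: 10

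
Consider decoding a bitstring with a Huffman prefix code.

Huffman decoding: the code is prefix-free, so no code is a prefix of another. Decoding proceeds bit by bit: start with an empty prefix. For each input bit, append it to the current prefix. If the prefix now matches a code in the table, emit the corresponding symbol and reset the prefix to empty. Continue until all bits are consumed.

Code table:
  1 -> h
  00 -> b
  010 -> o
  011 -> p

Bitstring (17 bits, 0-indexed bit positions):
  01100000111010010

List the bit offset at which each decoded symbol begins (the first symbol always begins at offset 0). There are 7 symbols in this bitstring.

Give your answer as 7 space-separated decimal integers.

Answer: 0 3 5 7 10 11 14

Derivation:
Bit 0: prefix='0' (no match yet)
Bit 1: prefix='01' (no match yet)
Bit 2: prefix='011' -> emit 'p', reset
Bit 3: prefix='0' (no match yet)
Bit 4: prefix='00' -> emit 'b', reset
Bit 5: prefix='0' (no match yet)
Bit 6: prefix='00' -> emit 'b', reset
Bit 7: prefix='0' (no match yet)
Bit 8: prefix='01' (no match yet)
Bit 9: prefix='011' -> emit 'p', reset
Bit 10: prefix='1' -> emit 'h', reset
Bit 11: prefix='0' (no match yet)
Bit 12: prefix='01' (no match yet)
Bit 13: prefix='010' -> emit 'o', reset
Bit 14: prefix='0' (no match yet)
Bit 15: prefix='01' (no match yet)
Bit 16: prefix='010' -> emit 'o', reset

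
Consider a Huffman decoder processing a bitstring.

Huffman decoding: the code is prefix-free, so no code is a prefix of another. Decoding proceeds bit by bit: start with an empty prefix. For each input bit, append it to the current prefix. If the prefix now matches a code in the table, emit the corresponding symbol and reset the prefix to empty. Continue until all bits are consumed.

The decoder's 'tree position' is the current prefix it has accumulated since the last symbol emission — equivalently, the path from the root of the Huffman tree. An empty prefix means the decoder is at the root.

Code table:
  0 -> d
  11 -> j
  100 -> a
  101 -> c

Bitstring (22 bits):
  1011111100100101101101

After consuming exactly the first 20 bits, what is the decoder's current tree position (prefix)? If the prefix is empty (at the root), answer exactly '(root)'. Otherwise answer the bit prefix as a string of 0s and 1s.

Answer: 1

Derivation:
Bit 0: prefix='1' (no match yet)
Bit 1: prefix='10' (no match yet)
Bit 2: prefix='101' -> emit 'c', reset
Bit 3: prefix='1' (no match yet)
Bit 4: prefix='11' -> emit 'j', reset
Bit 5: prefix='1' (no match yet)
Bit 6: prefix='11' -> emit 'j', reset
Bit 7: prefix='1' (no match yet)
Bit 8: prefix='10' (no match yet)
Bit 9: prefix='100' -> emit 'a', reset
Bit 10: prefix='1' (no match yet)
Bit 11: prefix='10' (no match yet)
Bit 12: prefix='100' -> emit 'a', reset
Bit 13: prefix='1' (no match yet)
Bit 14: prefix='10' (no match yet)
Bit 15: prefix='101' -> emit 'c', reset
Bit 16: prefix='1' (no match yet)
Bit 17: prefix='10' (no match yet)
Bit 18: prefix='101' -> emit 'c', reset
Bit 19: prefix='1' (no match yet)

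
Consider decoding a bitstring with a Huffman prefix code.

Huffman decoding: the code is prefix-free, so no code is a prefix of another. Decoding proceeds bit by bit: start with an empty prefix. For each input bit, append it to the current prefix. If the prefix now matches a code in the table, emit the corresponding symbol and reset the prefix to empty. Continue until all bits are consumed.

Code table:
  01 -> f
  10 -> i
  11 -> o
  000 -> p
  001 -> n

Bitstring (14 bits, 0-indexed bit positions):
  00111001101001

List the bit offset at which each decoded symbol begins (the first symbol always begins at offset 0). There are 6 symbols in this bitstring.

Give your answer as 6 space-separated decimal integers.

Answer: 0 3 5 8 10 12

Derivation:
Bit 0: prefix='0' (no match yet)
Bit 1: prefix='00' (no match yet)
Bit 2: prefix='001' -> emit 'n', reset
Bit 3: prefix='1' (no match yet)
Bit 4: prefix='11' -> emit 'o', reset
Bit 5: prefix='0' (no match yet)
Bit 6: prefix='00' (no match yet)
Bit 7: prefix='001' -> emit 'n', reset
Bit 8: prefix='1' (no match yet)
Bit 9: prefix='10' -> emit 'i', reset
Bit 10: prefix='1' (no match yet)
Bit 11: prefix='10' -> emit 'i', reset
Bit 12: prefix='0' (no match yet)
Bit 13: prefix='01' -> emit 'f', reset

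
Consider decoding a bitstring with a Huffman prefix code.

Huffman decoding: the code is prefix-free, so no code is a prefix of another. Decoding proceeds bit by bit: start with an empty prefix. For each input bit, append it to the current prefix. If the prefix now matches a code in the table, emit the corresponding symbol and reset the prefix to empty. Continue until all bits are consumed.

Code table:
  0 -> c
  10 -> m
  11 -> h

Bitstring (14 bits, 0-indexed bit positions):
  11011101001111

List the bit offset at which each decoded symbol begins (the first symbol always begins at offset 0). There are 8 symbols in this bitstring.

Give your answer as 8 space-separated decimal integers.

Answer: 0 2 3 5 7 9 10 12

Derivation:
Bit 0: prefix='1' (no match yet)
Bit 1: prefix='11' -> emit 'h', reset
Bit 2: prefix='0' -> emit 'c', reset
Bit 3: prefix='1' (no match yet)
Bit 4: prefix='11' -> emit 'h', reset
Bit 5: prefix='1' (no match yet)
Bit 6: prefix='10' -> emit 'm', reset
Bit 7: prefix='1' (no match yet)
Bit 8: prefix='10' -> emit 'm', reset
Bit 9: prefix='0' -> emit 'c', reset
Bit 10: prefix='1' (no match yet)
Bit 11: prefix='11' -> emit 'h', reset
Bit 12: prefix='1' (no match yet)
Bit 13: prefix='11' -> emit 'h', reset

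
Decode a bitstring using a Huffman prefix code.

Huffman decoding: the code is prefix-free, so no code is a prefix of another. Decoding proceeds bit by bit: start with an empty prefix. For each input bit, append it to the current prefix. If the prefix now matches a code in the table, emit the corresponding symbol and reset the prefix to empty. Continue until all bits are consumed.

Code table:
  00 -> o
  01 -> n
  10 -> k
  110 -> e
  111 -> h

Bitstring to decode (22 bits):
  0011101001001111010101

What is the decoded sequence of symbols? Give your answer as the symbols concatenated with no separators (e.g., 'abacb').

Answer: ohnoknhnnn

Derivation:
Bit 0: prefix='0' (no match yet)
Bit 1: prefix='00' -> emit 'o', reset
Bit 2: prefix='1' (no match yet)
Bit 3: prefix='11' (no match yet)
Bit 4: prefix='111' -> emit 'h', reset
Bit 5: prefix='0' (no match yet)
Bit 6: prefix='01' -> emit 'n', reset
Bit 7: prefix='0' (no match yet)
Bit 8: prefix='00' -> emit 'o', reset
Bit 9: prefix='1' (no match yet)
Bit 10: prefix='10' -> emit 'k', reset
Bit 11: prefix='0' (no match yet)
Bit 12: prefix='01' -> emit 'n', reset
Bit 13: prefix='1' (no match yet)
Bit 14: prefix='11' (no match yet)
Bit 15: prefix='111' -> emit 'h', reset
Bit 16: prefix='0' (no match yet)
Bit 17: prefix='01' -> emit 'n', reset
Bit 18: prefix='0' (no match yet)
Bit 19: prefix='01' -> emit 'n', reset
Bit 20: prefix='0' (no match yet)
Bit 21: prefix='01' -> emit 'n', reset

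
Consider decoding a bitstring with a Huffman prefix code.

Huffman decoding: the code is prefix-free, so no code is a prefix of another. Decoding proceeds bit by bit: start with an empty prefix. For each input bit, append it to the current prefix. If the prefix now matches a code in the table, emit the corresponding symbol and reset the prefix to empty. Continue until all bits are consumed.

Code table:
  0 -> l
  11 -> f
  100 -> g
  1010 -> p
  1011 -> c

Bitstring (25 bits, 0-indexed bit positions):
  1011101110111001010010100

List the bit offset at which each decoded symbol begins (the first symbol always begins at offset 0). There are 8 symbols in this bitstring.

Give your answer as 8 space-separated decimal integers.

Bit 0: prefix='1' (no match yet)
Bit 1: prefix='10' (no match yet)
Bit 2: prefix='101' (no match yet)
Bit 3: prefix='1011' -> emit 'c', reset
Bit 4: prefix='1' (no match yet)
Bit 5: prefix='10' (no match yet)
Bit 6: prefix='101' (no match yet)
Bit 7: prefix='1011' -> emit 'c', reset
Bit 8: prefix='1' (no match yet)
Bit 9: prefix='10' (no match yet)
Bit 10: prefix='101' (no match yet)
Bit 11: prefix='1011' -> emit 'c', reset
Bit 12: prefix='1' (no match yet)
Bit 13: prefix='10' (no match yet)
Bit 14: prefix='100' -> emit 'g', reset
Bit 15: prefix='1' (no match yet)
Bit 16: prefix='10' (no match yet)
Bit 17: prefix='101' (no match yet)
Bit 18: prefix='1010' -> emit 'p', reset
Bit 19: prefix='0' -> emit 'l', reset
Bit 20: prefix='1' (no match yet)
Bit 21: prefix='10' (no match yet)
Bit 22: prefix='101' (no match yet)
Bit 23: prefix='1010' -> emit 'p', reset
Bit 24: prefix='0' -> emit 'l', reset

Answer: 0 4 8 12 15 19 20 24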